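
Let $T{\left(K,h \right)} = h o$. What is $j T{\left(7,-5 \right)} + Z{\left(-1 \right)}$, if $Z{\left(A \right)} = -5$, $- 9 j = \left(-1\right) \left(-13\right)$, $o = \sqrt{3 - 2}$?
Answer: $\frac{20}{9} \approx 2.2222$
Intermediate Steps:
$o = 1$ ($o = \sqrt{1} = 1$)
$j = - \frac{13}{9}$ ($j = - \frac{\left(-1\right) \left(-13\right)}{9} = \left(- \frac{1}{9}\right) 13 = - \frac{13}{9} \approx -1.4444$)
$T{\left(K,h \right)} = h$ ($T{\left(K,h \right)} = h 1 = h$)
$j T{\left(7,-5 \right)} + Z{\left(-1 \right)} = \left(- \frac{13}{9}\right) \left(-5\right) - 5 = \frac{65}{9} - 5 = \frac{20}{9}$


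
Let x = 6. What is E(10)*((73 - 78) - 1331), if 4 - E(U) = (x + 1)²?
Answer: 60120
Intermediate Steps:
E(U) = -45 (E(U) = 4 - (6 + 1)² = 4 - 1*7² = 4 - 1*49 = 4 - 49 = -45)
E(10)*((73 - 78) - 1331) = -45*((73 - 78) - 1331) = -45*(-5 - 1331) = -45*(-1336) = 60120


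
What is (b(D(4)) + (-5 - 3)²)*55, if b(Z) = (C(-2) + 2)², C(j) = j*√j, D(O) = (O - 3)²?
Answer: 3300 - 440*I*√2 ≈ 3300.0 - 622.25*I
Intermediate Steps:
D(O) = (-3 + O)²
C(j) = j^(3/2)
b(Z) = (2 - 2*I*√2)² (b(Z) = ((-2)^(3/2) + 2)² = (-2*I*√2 + 2)² = (2 - 2*I*√2)²)
(b(D(4)) + (-5 - 3)²)*55 = (4*(1 - I*√2)² + (-5 - 3)²)*55 = (4*(1 - I*√2)² + (-8)²)*55 = (4*(1 - I*√2)² + 64)*55 = (64 + 4*(1 - I*√2)²)*55 = 3520 + 220*(1 - I*√2)²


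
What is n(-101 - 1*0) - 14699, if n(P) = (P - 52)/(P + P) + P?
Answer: -2989447/202 ≈ -14799.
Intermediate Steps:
n(P) = P + (-52 + P)/(2*P) (n(P) = (-52 + P)/((2*P)) + P = (-52 + P)*(1/(2*P)) + P = (-52 + P)/(2*P) + P = P + (-52 + P)/(2*P))
n(-101 - 1*0) - 14699 = (½ + (-101 - 1*0) - 26/(-101 - 1*0)) - 14699 = (½ + (-101 + 0) - 26/(-101 + 0)) - 14699 = (½ - 101 - 26/(-101)) - 14699 = (½ - 101 - 26*(-1/101)) - 14699 = (½ - 101 + 26/101) - 14699 = -20249/202 - 14699 = -2989447/202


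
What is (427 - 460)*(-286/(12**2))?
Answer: 1573/24 ≈ 65.542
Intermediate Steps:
(427 - 460)*(-286/(12**2)) = -(-9438)/144 = -33*(-143/72) = 1573/24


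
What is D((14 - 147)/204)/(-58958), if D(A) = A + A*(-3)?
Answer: -133/6013716 ≈ -2.2116e-5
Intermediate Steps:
D(A) = -2*A (D(A) = A - 3*A = -2*A)
D((14 - 147)/204)/(-58958) = -2*(14 - 147)/204/(-58958) = -(-266)/204*(-1/58958) = -2*(-133/204)*(-1/58958) = (133/102)*(-1/58958) = -133/6013716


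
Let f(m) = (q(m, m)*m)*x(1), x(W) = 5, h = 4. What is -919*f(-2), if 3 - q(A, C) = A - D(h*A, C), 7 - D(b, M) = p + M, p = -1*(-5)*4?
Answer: -55140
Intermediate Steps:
p = 20 (p = 5*4 = 20)
D(b, M) = -13 - M (D(b, M) = 7 - (20 + M) = 7 + (-20 - M) = -13 - M)
q(A, C) = -10 - A - C (q(A, C) = 3 - (A - (-13 - C)) = 3 - (A + (13 + C)) = 3 - (13 + A + C) = 3 + (-13 - A - C) = -10 - A - C)
f(m) = 5*m*(-10 - 2*m) (f(m) = ((-10 - m - m)*m)*5 = ((-10 - 2*m)*m)*5 = (m*(-10 - 2*m))*5 = 5*m*(-10 - 2*m))
-919*f(-2) = -(-9190)*(-2)*(5 - 2) = -(-9190)*(-2)*3 = -919*60 = -55140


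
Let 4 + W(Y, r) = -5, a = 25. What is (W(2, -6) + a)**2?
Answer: 256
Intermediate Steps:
W(Y, r) = -9 (W(Y, r) = -4 - 5 = -9)
(W(2, -6) + a)**2 = (-9 + 25)**2 = 16**2 = 256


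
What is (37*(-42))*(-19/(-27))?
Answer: -9842/9 ≈ -1093.6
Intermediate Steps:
(37*(-42))*(-19/(-27)) = -(-29526)*(-1)/27 = -1554*19/27 = -9842/9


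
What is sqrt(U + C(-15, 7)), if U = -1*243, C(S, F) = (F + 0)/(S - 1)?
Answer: I*sqrt(3895)/4 ≈ 15.602*I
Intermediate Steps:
C(S, F) = F/(-1 + S)
U = -243
sqrt(U + C(-15, 7)) = sqrt(-243 + 7/(-1 - 15)) = sqrt(-243 + 7/(-16)) = sqrt(-243 + 7*(-1/16)) = sqrt(-243 - 7/16) = sqrt(-3895/16) = I*sqrt(3895)/4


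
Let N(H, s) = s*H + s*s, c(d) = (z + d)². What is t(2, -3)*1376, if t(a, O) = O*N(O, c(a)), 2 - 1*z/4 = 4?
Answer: -4904064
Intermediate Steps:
z = -8 (z = 8 - 4*4 = 8 - 16 = -8)
c(d) = (-8 + d)²
N(H, s) = s² + H*s (N(H, s) = H*s + s² = s² + H*s)
t(a, O) = O*(-8 + a)²*(O + (-8 + a)²) (t(a, O) = O*((-8 + a)²*(O + (-8 + a)²)) = O*(-8 + a)²*(O + (-8 + a)²))
t(2, -3)*1376 = -3*(-8 + 2)²*(-3 + (-8 + 2)²)*1376 = -3*(-6)²*(-3 + (-6)²)*1376 = -3*36*(-3 + 36)*1376 = -3*36*33*1376 = -3564*1376 = -4904064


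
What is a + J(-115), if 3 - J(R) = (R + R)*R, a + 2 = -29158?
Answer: -55607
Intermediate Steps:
a = -29160 (a = -2 - 29158 = -29160)
J(R) = 3 - 2*R**2 (J(R) = 3 - (R + R)*R = 3 - 2*R*R = 3 - 2*R**2)
a + J(-115) = -29160 + (3 - 2*(-115)**2) = -29160 + (3 - 2*13225) = -29160 + (3 - 26450) = -29160 - 26447 = -55607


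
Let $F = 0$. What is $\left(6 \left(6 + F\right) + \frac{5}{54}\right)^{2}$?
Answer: $\frac{3798601}{2916} \approx 1302.7$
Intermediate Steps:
$\left(6 \left(6 + F\right) + \frac{5}{54}\right)^{2} = \left(6 \left(6 + 0\right) + \frac{5}{54}\right)^{2} = \left(6 \cdot 6 + 5 \cdot \frac{1}{54}\right)^{2} = \left(36 + \frac{5}{54}\right)^{2} = \left(\frac{1949}{54}\right)^{2} = \frac{3798601}{2916}$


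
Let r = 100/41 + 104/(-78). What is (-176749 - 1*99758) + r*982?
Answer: -33876809/123 ≈ -2.7542e+5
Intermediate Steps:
r = 136/123 (r = 100*(1/41) + 104*(-1/78) = 100/41 - 4/3 = 136/123 ≈ 1.1057)
(-176749 - 1*99758) + r*982 = (-176749 - 1*99758) + (136/123)*982 = (-176749 - 99758) + 133552/123 = -276507 + 133552/123 = -33876809/123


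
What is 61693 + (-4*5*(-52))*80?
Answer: 144893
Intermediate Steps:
61693 + (-4*5*(-52))*80 = 61693 - 20*(-52)*80 = 61693 + 1040*80 = 61693 + 83200 = 144893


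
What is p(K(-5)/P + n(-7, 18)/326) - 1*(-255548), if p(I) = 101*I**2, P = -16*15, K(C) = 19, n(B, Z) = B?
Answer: 391085682668069/1530374400 ≈ 2.5555e+5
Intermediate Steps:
P = -240
p(K(-5)/P + n(-7, 18)/326) - 1*(-255548) = 101*(19/(-240) - 7/326)**2 - 1*(-255548) = 101*(19*(-1/240) - 7*1/326)**2 + 255548 = 101*(-19/240 - 7/326)**2 + 255548 = 101*(-3937/39120)**2 + 255548 = 101*(15499969/1530374400) + 255548 = 1565496869/1530374400 + 255548 = 391085682668069/1530374400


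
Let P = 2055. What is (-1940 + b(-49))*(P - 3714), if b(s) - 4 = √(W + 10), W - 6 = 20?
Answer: 3201870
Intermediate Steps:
W = 26 (W = 6 + 20 = 26)
b(s) = 10 (b(s) = 4 + √(26 + 10) = 4 + √36 = 4 + 6 = 10)
(-1940 + b(-49))*(P - 3714) = (-1940 + 10)*(2055 - 3714) = -1930*(-1659) = 3201870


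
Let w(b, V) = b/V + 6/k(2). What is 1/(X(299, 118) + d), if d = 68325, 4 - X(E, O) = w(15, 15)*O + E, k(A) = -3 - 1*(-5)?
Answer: 1/67558 ≈ 1.4802e-5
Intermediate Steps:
k(A) = 2 (k(A) = -3 + 5 = 2)
w(b, V) = 3 + b/V (w(b, V) = b/V + 6/2 = b/V + 6*(½) = b/V + 3 = 3 + b/V)
X(E, O) = 4 - E - 4*O (X(E, O) = 4 - ((3 + 15/15)*O + E) = 4 - ((3 + 15*(1/15))*O + E) = 4 - ((3 + 1)*O + E) = 4 - (4*O + E) = 4 - (E + 4*O) = 4 + (-E - 4*O) = 4 - E - 4*O)
1/(X(299, 118) + d) = 1/((4 - 1*299 - 4*118) + 68325) = 1/((4 - 299 - 472) + 68325) = 1/(-767 + 68325) = 1/67558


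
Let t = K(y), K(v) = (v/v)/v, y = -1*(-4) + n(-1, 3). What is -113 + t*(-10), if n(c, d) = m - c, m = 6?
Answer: -1253/11 ≈ -113.91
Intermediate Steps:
n(c, d) = 6 - c
y = 11 (y = -1*(-4) + (6 - 1*(-1)) = 4 + (6 + 1) = 4 + 7 = 11)
K(v) = 1/v
t = 1/11 ≈ 0.090909
-113 + t*(-10) = -113 + (1/11)*(-10) = -113 - 10/11 = -1253/11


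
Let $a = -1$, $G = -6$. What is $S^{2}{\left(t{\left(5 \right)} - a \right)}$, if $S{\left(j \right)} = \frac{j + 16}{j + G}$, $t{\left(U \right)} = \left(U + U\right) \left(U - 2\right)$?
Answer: $\frac{2209}{625} \approx 3.5344$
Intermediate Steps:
$t{\left(U \right)} = 2 U \left(-2 + U\right)$
$S{\left(j \right)} = \frac{16 + j}{-6 + j}$ ($S{\left(j \right)} = \frac{j + 16}{j - 6} = \frac{16 + j}{-6 + j}$)
$S^{2}{\left(t{\left(5 \right)} - a \right)} = \left(\frac{16 - \left(-1 - 10 \left(-2 + 5\right)\right)}{-6 - \left(-1 - 10 \left(-2 + 5\right)\right)}\right)^{2} = \left(\frac{16 + \left(2 \cdot 5 \cdot 3 + 1\right)}{-6 + \left(2 \cdot 5 \cdot 3 + 1\right)}\right)^{2} = \left(\frac{16 + \left(30 + 1\right)}{-6 + \left(30 + 1\right)}\right)^{2} = \left(\frac{16 + 31}{-6 + 31}\right)^{2} = \left(\frac{1}{25} \cdot 47\right)^{2} = \left(\frac{47}{25}\right)^{2} = \frac{2209}{625}$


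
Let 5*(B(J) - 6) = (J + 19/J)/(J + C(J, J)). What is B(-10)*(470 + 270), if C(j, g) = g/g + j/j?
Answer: 93203/20 ≈ 4660.1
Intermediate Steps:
C(j, g) = 2 (C(j, g) = 1 + 1 = 2)
B(J) = 6 + (J + 19/J)/(5*(2 + J)) (B(J) = 6 + ((J + 19/J)/(J + 2))/5 = 6 + ((J + 19/J)/(2 + J))/5 = 6 + (J + 19/J)/(5*(2 + J)))
B(-10)*(470 + 270) = ((⅕)*(19 + 31*(-10)² + 60*(-10))/(-10*(2 - 10)))*(470 + 270) = ((⅕)*(-⅒)*(19 + 31*100 - 600)/(-8))*740 = ((⅕)*(-⅒)*(-⅛)*(19 + 3100 - 600))*740 = ((⅕)*(-⅒)*(-⅛)*2519)*740 = (2519/400)*740 = 93203/20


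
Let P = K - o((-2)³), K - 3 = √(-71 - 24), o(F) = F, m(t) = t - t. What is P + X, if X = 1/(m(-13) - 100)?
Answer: 1099/100 + I*√95 ≈ 10.99 + 9.7468*I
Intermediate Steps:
m(t) = 0
K = 3 + I*√95 (K = 3 + √(-71 - 24) = 3 + √(-95) = 3 + I*√95 ≈ 3.0 + 9.7468*I)
P = 11 + I*√95 (P = (3 + I*√95) - 1*(-2)³ = (3 + I*√95) - 1*(-8) = (3 + I*√95) + 8 = 11 + I*√95 ≈ 11.0 + 9.7468*I)
X = -1/100 (X = 1/(0 - 100) = 1/(-100) = -1/100 ≈ -0.010000)
P + X = (11 + I*√95) - 1/100 = 1099/100 + I*√95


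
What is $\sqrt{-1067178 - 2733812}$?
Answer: $i \sqrt{3800990} \approx 1949.6 i$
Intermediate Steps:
$\sqrt{-1067178 - 2733812} = \sqrt{-3800990} = i \sqrt{3800990}$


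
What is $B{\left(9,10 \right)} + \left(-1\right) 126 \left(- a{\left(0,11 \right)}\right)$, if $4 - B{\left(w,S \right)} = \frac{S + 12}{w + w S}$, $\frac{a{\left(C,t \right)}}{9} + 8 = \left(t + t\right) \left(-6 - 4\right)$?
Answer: $- \frac{2326934}{9} \approx -2.5855 \cdot 10^{5}$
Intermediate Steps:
$a{\left(C,t \right)} = -72 - 180 t$ ($a{\left(C,t \right)} = -72 + 9 \left(t + t\right) \left(-6 - 4\right) = -72 + 9 \cdot 2 t \left(-10\right) = -72 + 9 \left(- 20 t\right) = -72 - 180 t$)
$B{\left(w,S \right)} = 4 - \frac{12 + S}{w + S w}$ ($B{\left(w,S \right)} = 4 - \frac{S + 12}{w + w S} = 4 - \frac{12 + S}{w + S w}$)
$B{\left(9,10 \right)} + \left(-1\right) 126 \left(- a{\left(0,11 \right)}\right) = \frac{-12 - 10 + 4 \cdot 9 + 4 \cdot 10 \cdot 9}{9 \left(1 + 10\right)} + \left(-1\right) 126 \left(- (-72 - 1980)\right) = \frac{-12 - 10 + 36 + 360}{9 \cdot 11} - 126 \left(- (-72 - 1980)\right) = \frac{1}{9} \cdot \frac{1}{11} \cdot 374 - 126 \left(\left(-1\right) \left(-2052\right)\right) = \frac{34}{9} - 258552 = - \frac{2326934}{9}$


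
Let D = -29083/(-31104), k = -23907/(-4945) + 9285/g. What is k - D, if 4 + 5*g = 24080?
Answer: 5395272283967/925778056320 ≈ 5.8278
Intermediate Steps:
g = 24076/5 (g = -4/5 + (1/5)*24080 = -4/5 + 4816 = 24076/5 ≈ 4815.2)
k = 805156557/119055820 (k = -23907/(-4945) + 9285/(24076/5) = -23907*(-1/4945) + 9285*(5/24076) = 23907/4945 + 46425/24076 = 805156557/119055820 ≈ 6.7628)
D = 29083/31104 (D = -29083*(-1/31104) = 29083/31104 ≈ 0.93502)
k - D = 805156557/119055820 - 1*29083/31104 = 805156557/119055820 - 29083/31104 = 5395272283967/925778056320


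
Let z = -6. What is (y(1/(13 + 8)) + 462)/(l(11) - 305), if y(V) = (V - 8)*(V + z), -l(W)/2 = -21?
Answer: -224617/115983 ≈ -1.9366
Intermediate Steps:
l(W) = 42 (l(W) = -2*(-21) = 42)
y(V) = (-8 + V)*(-6 + V) (y(V) = (V - 8)*(V - 6) = (-8 + V)*(-6 + V))
(y(1/(13 + 8)) + 462)/(l(11) - 305) = ((48 + (1/(13 + 8))**2 - 14/(13 + 8)) + 462)/(42 - 305) = ((48 + (1/21)**2 - 14/21) + 462)/(-263) = ((48 + (1/21)**2 - 14*1/21) + 462)*(-1/263) = ((48 + 1/441 - 2/3) + 462)*(-1/263) = (20875/441 + 462)*(-1/263) = (224617/441)*(-1/263) = -224617/115983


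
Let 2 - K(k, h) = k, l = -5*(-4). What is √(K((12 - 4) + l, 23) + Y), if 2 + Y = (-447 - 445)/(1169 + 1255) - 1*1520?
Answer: I*√568616466/606 ≈ 39.349*I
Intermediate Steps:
l = 20
K(k, h) = 2 - k
Y = -922555/606 (Y = -2 + ((-447 - 445)/(1169 + 1255) - 1*1520) = -2 + (-892/2424 - 1520) = -2 + (-892*1/2424 - 1520) = -2 + (-223/606 - 1520) = -2 - 921343/606 = -922555/606 ≈ -1522.4)
√(K((12 - 4) + l, 23) + Y) = √((2 - ((12 - 4) + 20)) - 922555/606) = √((2 - (8 + 20)) - 922555/606) = √((2 - 1*28) - 922555/606) = √((2 - 28) - 922555/606) = √(-26 - 922555/606) = √(-938311/606) = I*√568616466/606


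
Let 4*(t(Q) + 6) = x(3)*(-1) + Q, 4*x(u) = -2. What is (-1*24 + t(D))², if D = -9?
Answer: 66049/64 ≈ 1032.0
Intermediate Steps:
x(u) = -½ (x(u) = (¼)*(-2) = -½)
t(Q) = -47/8 + Q/4 (t(Q) = -6 + (-½*(-1) + Q)/4 = -6 + (½ + Q)/4 = -6 + (⅛ + Q/4) = -47/8 + Q/4)
(-1*24 + t(D))² = (-1*24 + (-47/8 + (¼)*(-9)))² = (-24 + (-47/8 - 9/4))² = (-24 - 65/8)² = (-257/8)² = 66049/64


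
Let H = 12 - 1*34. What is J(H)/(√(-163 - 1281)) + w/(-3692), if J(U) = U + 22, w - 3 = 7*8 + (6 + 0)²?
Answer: -95/3692 ≈ -0.025731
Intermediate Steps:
w = 95 (w = 3 + (7*8 + (6 + 0)²) = 3 + (56 + 6²) = 3 + (56 + 36) = 3 + 92 = 95)
H = -22 (H = 12 - 34 = -22)
J(U) = 22 + U
J(H)/(√(-163 - 1281)) + w/(-3692) = (22 - 22)/(√(-163 - 1281)) + 95/(-3692) = 0/(√(-1444)) + 95*(-1/3692) = 0/((38*I)) - 95/3692 = 0*(-I/38) - 95/3692 = 0 - 95/3692 = -95/3692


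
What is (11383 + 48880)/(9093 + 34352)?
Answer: 60263/43445 ≈ 1.3871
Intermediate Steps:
(11383 + 48880)/(9093 + 34352) = 60263/43445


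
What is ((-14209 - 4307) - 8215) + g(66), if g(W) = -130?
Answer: -26861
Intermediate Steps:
((-14209 - 4307) - 8215) + g(66) = ((-14209 - 4307) - 8215) - 130 = (-18516 - 8215) - 130 = -26731 - 130 = -26861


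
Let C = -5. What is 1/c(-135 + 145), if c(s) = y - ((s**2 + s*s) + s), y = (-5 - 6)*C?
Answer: -1/155 ≈ -0.0064516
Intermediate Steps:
y = 55 (y = (-5 - 6)*(-5) = -11*(-5) = 55)
c(s) = 55 - s - 2*s**2 (c(s) = 55 - ((s**2 + s*s) + s) = 55 - ((s**2 + s**2) + s) = 55 - (2*s**2 + s) = 55 - (s + 2*s**2) = 55 + (-s - 2*s**2) = 55 - s - 2*s**2)
1/c(-135 + 145) = 1/(55 - (-135 + 145) - 2*(-135 + 145)**2) = 1/(55 - 1*10 - 2*10**2) = 1/(55 - 10 - 2*100) = 1/(55 - 10 - 200) = 1/(-155) = -1/155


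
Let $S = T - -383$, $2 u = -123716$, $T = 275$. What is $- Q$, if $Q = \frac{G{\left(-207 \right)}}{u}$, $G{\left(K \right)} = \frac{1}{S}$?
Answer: $\frac{1}{40702564} \approx 2.4568 \cdot 10^{-8}$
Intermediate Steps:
$u = -61858$ ($u = \frac{1}{2} \left(-123716\right) = -61858$)
$S = 658$ ($S = 275 - -383 = 275 + 383 = 658$)
$G{\left(K \right)} = \frac{1}{658}$
$Q = - \frac{1}{40702564}$ ($Q = \frac{1}{658 \left(-61858\right)} = \frac{1}{658} \left(- \frac{1}{61858}\right) = - \frac{1}{40702564} \approx -2.4568 \cdot 10^{-8}$)
$- Q = \left(-1\right) \left(- \frac{1}{40702564}\right) = \frac{1}{40702564}$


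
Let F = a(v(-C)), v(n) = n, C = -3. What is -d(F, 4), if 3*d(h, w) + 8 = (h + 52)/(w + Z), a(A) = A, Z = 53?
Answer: 401/171 ≈ 2.3450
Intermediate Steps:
F = 3 (F = -1*(-3) = 3)
d(h, w) = -8/3 + (52 + h)/(3*(53 + w)) (d(h, w) = -8/3 + ((h + 52)/(w + 53))/3 = -8/3 + ((52 + h)/(53 + w))/3 = -8/3 + (52 + h)/(3*(53 + w)))
-d(F, 4) = -(-372 + 3 - 8*4)/(3*(53 + 4)) = -(-372 + 3 - 32)/(3*57) = -(-401)/(3*57) = -1*(-401/171) = 401/171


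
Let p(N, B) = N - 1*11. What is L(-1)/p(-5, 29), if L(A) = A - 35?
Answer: 9/4 ≈ 2.2500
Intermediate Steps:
p(N, B) = -11 + N (p(N, B) = N - 11 = -11 + N)
L(A) = -35 + A
L(-1)/p(-5, 29) = (-35 - 1)/(-11 - 5) = -36/(-16) = -36*(-1/16) = 9/4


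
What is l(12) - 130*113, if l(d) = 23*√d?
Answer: -14690 + 46*√3 ≈ -14610.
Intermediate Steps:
l(12) - 130*113 = 23*√12 - 130*113 = 23*(2*√3) - 14690 = 46*√3 - 14690 = -14690 + 46*√3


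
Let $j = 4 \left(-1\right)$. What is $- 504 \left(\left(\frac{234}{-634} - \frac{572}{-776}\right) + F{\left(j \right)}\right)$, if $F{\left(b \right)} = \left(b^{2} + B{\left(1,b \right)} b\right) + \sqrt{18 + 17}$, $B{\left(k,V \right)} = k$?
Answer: $- \frac{191673468}{30749} - 504 \sqrt{35} \approx -9215.2$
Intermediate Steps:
$j = -4$
$F{\left(b \right)} = b + \sqrt{35} + b^{2}$ ($F{\left(b \right)} = \left(b^{2} + 1 b\right) + \sqrt{18 + 17} = \left(b^{2} + b\right) + \sqrt{35} = \left(b + b^{2}\right) + \sqrt{35} = b + \sqrt{35} + b^{2}$)
$- 504 \left(\left(\frac{234}{-634} - \frac{572}{-776}\right) + F{\left(j \right)}\right) = - 504 \left(\left(\frac{234}{-634} - \frac{572}{-776}\right) + \left(-4 + \sqrt{35} + \left(-4\right)^{2}\right)\right) = - 504 \left(\left(234 \left(- \frac{1}{634}\right) - - \frac{143}{194}\right) + \left(-4 + \sqrt{35} + 16\right)\right) = - 504 \left(\left(- \frac{117}{317} + \frac{143}{194}\right) + \left(12 + \sqrt{35}\right)\right) = - 504 \left(\frac{22633}{61498} + \left(12 + \sqrt{35}\right)\right) = - 504 \left(\frac{760609}{61498} + \sqrt{35}\right) = - \frac{191673468}{30749} - 504 \sqrt{35}$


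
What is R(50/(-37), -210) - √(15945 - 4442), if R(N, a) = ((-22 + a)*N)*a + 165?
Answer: -2429895/37 - √11503 ≈ -65780.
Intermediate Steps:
R(N, a) = 165 + N*a*(-22 + a) (R(N, a) = (N*(-22 + a))*a + 165 = N*a*(-22 + a) + 165 = 165 + N*a*(-22 + a))
R(50/(-37), -210) - √(15945 - 4442) = (165 + (50/(-37))*(-210)² - 22*50/(-37)*(-210)) - √(15945 - 4442) = (165 + (50*(-1/37))*44100 - 22*50*(-1/37)*(-210)) - √11503 = (165 - 50/37*44100 - 22*(-50/37)*(-210)) - √11503 = (165 - 2205000/37 - 231000/37) - √11503 = -2429895/37 - √11503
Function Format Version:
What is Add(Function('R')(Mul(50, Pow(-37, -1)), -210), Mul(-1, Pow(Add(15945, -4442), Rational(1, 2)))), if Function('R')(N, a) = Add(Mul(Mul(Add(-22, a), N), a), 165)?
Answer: Add(Rational(-2429895, 37), Mul(-1, Pow(11503, Rational(1, 2)))) ≈ -65780.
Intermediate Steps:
Function('R')(N, a) = Add(165, Mul(N, a, Add(-22, a))) (Function('R')(N, a) = Add(Mul(Mul(N, Add(-22, a)), a), 165) = Add(Mul(N, a, Add(-22, a)), 165) = Add(165, Mul(N, a, Add(-22, a))))
Add(Function('R')(Mul(50, Pow(-37, -1)), -210), Mul(-1, Pow(Add(15945, -4442), Rational(1, 2)))) = Add(Add(165, Mul(Mul(50, Pow(-37, -1)), Pow(-210, 2)), Mul(-22, Mul(50, Pow(-37, -1)), -210)), Mul(-1, Pow(Add(15945, -4442), Rational(1, 2)))) = Add(Add(165, Mul(Mul(50, Rational(-1, 37)), 44100), Mul(-22, Mul(50, Rational(-1, 37)), -210)), Mul(-1, Pow(11503, Rational(1, 2)))) = Add(Add(165, Mul(Rational(-50, 37), 44100), Mul(-22, Rational(-50, 37), -210)), Mul(-1, Pow(11503, Rational(1, 2)))) = Add(Add(165, Rational(-2205000, 37), Rational(-231000, 37)), Mul(-1, Pow(11503, Rational(1, 2)))) = Add(Rational(-2429895, 37), Mul(-1, Pow(11503, Rational(1, 2))))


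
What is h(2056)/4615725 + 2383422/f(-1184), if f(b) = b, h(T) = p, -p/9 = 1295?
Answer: -366707810349/182167280 ≈ -2013.0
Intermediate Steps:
p = -11655 (p = -9*1295 = -11655)
h(T) = -11655
h(2056)/4615725 + 2383422/f(-1184) = -11655/4615725 + 2383422/(-1184) = -11655*1/4615725 + 2383422*(-1/1184) = -777/307715 - 1191711/592 = -366707810349/182167280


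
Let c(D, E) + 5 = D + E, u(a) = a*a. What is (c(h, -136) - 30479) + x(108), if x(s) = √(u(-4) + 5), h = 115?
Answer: -30505 + √21 ≈ -30500.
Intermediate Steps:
u(a) = a²
c(D, E) = -5 + D + E (c(D, E) = -5 + (D + E) = -5 + D + E)
x(s) = √21 (x(s) = √((-4)² + 5) = √(16 + 5) = √21)
(c(h, -136) - 30479) + x(108) = ((-5 + 115 - 136) - 30479) + √21 = (-26 - 30479) + √21 = -30505 + √21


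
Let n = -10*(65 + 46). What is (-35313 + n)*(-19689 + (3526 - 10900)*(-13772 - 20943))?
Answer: -9323148724983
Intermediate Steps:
n = -1110 (n = -10*111 = -1110)
(-35313 + n)*(-19689 + (3526 - 10900)*(-13772 - 20943)) = (-35313 - 1110)*(-19689 + (3526 - 10900)*(-13772 - 20943)) = -36423*(-19689 - 7374*(-34715)) = -36423*(-19689 + 255988410) = -36423*255968721 = -9323148724983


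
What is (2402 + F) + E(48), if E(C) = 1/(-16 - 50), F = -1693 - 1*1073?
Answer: -24025/66 ≈ -364.02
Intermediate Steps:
F = -2766 (F = -1693 - 1073 = -2766)
E(C) = -1/66 (E(C) = 1/(-66) = -1/66)
(2402 + F) + E(48) = (2402 - 2766) - 1/66 = -364 - 1/66 = -24025/66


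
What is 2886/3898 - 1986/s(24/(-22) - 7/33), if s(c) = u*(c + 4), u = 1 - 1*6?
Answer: 128375697/867305 ≈ 148.02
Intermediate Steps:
u = -5 (u = 1 - 6 = -5)
s(c) = -20 - 5*c (s(c) = -5*(c + 4) = -5*(4 + c) = -20 - 5*c)
2886/3898 - 1986/s(24/(-22) - 7/33) = 2886/3898 - 1986/(-20 - 5*(24/(-22) - 7/33)) = 2886*(1/3898) - 1986/(-20 - 5*(24*(-1/22) - 7*1/33)) = 1443/1949 - 1986/(-20 - 5*(-12/11 - 7/33)) = 1443/1949 - 1986/(-20 - 5*(-43/33)) = 1443/1949 - 1986/(-20 + 215/33) = 1443/1949 - 1986/(-445/33) = 1443/1949 - 1986*(-33/445) = 1443/1949 + 65538/445 = 128375697/867305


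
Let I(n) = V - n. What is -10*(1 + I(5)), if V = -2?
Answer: 60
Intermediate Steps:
I(n) = -2 - n
-10*(1 + I(5)) = -10*(1 + (-2 - 1*5)) = -10*(1 + (-2 - 5)) = -10*(1 - 7) = -10*(-6) = 60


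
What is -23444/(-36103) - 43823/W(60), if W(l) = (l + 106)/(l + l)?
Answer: -94926560288/2996549 ≈ -31679.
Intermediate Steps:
W(l) = (106 + l)/(2*l) (W(l) = (106 + l)/((2*l)) = (106 + l)*(1/(2*l)) = (106 + l)/(2*l))
-23444/(-36103) - 43823/W(60) = -23444/(-36103) - 43823*120/(106 + 60) = -23444*(-1/36103) - 43823/((1/2)*(1/60)*166) = 23444/36103 - 43823/83/60 = 23444/36103 - 43823*60/83 = 23444/36103 - 2629380/83 = -94926560288/2996549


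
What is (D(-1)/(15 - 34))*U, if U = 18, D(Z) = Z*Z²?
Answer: 18/19 ≈ 0.94737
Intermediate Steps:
D(Z) = Z³
(D(-1)/(15 - 34))*U = ((-1)³/(15 - 34))*18 = (-1/(-19))*18 = -1/19*(-1)*18 = (1/19)*18 = 18/19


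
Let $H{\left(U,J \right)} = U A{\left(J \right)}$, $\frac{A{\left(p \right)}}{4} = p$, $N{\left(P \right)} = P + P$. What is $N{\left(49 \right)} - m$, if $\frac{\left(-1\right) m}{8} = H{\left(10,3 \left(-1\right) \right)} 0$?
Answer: $98$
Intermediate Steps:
$N{\left(P \right)} = 2 P$
$A{\left(p \right)} = 4 p$
$H{\left(U,J \right)} = 4 J U$ ($H{\left(U,J \right)} = U 4 J = 4 J U$)
$m = 0$ ($m = - 8 \cdot 4 \cdot 3 \left(-1\right) 10 \cdot 0 = - 8 \cdot 4 \left(-3\right) 10 \cdot 0 = - 8 \left(\left(-120\right) 0\right) = \left(-8\right) 0 = 0$)
$N{\left(49 \right)} - m = 2 \cdot 49 - 0 = 98 + 0 = 98$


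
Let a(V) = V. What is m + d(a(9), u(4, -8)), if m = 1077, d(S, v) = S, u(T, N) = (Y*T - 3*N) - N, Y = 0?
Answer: 1086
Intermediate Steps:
u(T, N) = -4*N (u(T, N) = (0*T - 3*N) - N = (0 - 3*N) - N = -3*N - N = -4*N)
m + d(a(9), u(4, -8)) = 1077 + 9 = 1086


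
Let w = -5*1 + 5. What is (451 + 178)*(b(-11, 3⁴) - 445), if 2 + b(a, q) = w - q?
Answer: -332112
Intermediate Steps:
w = 0 (w = -5 + 5 = 0)
b(a, q) = -2 - q (b(a, q) = -2 + (0 - q) = -2 - q)
(451 + 178)*(b(-11, 3⁴) - 445) = (451 + 178)*((-2 - 1*3⁴) - 445) = 629*((-2 - 1*81) - 445) = 629*((-2 - 81) - 445) = 629*(-83 - 445) = 629*(-528) = -332112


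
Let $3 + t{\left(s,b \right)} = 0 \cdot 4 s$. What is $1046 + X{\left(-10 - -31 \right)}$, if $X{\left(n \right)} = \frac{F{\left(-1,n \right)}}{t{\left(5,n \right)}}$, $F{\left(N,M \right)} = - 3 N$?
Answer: $1045$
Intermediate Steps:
$t{\left(s,b \right)} = -3$ ($t{\left(s,b \right)} = -3 + 0 \cdot 4 s = -3 + 0 s = -3 + 0 = -3$)
$X{\left(n \right)} = -1$ ($X{\left(n \right)} = \frac{\left(-3\right) \left(-1\right)}{-3} = 3 \left(- \frac{1}{3}\right) = -1$)
$1046 + X{\left(-10 - -31 \right)} = 1046 - 1 = 1045$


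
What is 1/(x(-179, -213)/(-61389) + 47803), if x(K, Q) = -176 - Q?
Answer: 61389/2934578330 ≈ 2.0919e-5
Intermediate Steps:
1/(x(-179, -213)/(-61389) + 47803) = 1/((-176 - 1*(-213))/(-61389) + 47803) = 1/((-176 + 213)*(-1/61389) + 47803) = 1/(37*(-1/61389) + 47803) = 1/(-37/61389 + 47803) = 1/(2934578330/61389) = 61389/2934578330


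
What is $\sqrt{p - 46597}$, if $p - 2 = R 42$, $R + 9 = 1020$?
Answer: $i \sqrt{4133} \approx 64.288 i$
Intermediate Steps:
$R = 1011$ ($R = -9 + 1020 = 1011$)
$p = 42464$ ($p = 2 + 1011 \cdot 42 = 2 + 42462 = 42464$)
$\sqrt{p - 46597} = \sqrt{42464 - 46597} = \sqrt{-4133} = i \sqrt{4133}$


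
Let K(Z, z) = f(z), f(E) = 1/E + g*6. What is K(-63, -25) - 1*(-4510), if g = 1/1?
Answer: 112899/25 ≈ 4516.0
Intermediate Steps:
g = 1
f(E) = 6 + 1/E (f(E) = 1/E + 1*6 = 1/E + 6 = 6 + 1/E)
K(Z, z) = 6 + 1/z
K(-63, -25) - 1*(-4510) = (6 + 1/(-25)) - 1*(-4510) = (6 - 1/25) + 4510 = 149/25 + 4510 = 112899/25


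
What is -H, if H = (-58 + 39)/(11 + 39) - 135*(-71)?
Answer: -479231/50 ≈ -9584.6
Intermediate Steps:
H = 479231/50 (H = -19/50 + 9585 = 479231/50 ≈ 9584.6)
-H = -1*479231/50 = -479231/50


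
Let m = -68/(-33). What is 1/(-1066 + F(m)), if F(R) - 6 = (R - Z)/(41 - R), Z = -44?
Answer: -257/272116 ≈ -0.00094445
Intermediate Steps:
m = 68/33 (m = -68*(-1/33) = 68/33 ≈ 2.0606)
F(R) = 6 + (44 + R)/(41 - R) (F(R) = 6 + (R - 1*(-44))/(41 - R) = 6 + (R + 44)/(41 - R) = 6 + (44 + R)/(41 - R))
1/(-1066 + F(m)) = 1/(-1066 + 5*(-58 + 68/33)/(-41 + 68/33)) = 1/(-1066 + 5*(-1846/33)/(-1285/33)) = 1/(-1066 + 5*(-33/1285)*(-1846/33)) = 1/(-1066 + 1846/257) = 1/(-272116/257) = -257/272116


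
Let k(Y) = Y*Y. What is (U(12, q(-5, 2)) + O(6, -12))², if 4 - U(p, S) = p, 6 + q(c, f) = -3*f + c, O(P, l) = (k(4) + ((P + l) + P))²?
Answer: 61504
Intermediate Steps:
k(Y) = Y²
O(P, l) = (16 + l + 2*P)² (O(P, l) = (4² + ((P + l) + P))² = (16 + (l + 2*P))² = (16 + l + 2*P)²)
q(c, f) = -6 + c - 3*f (q(c, f) = -6 + (-3*f + c) = -6 + (c - 3*f) = -6 + c - 3*f)
U(p, S) = 4 - p
(U(12, q(-5, 2)) + O(6, -12))² = ((4 - 1*12) + (16 - 12 + 2*6)²)² = ((4 - 12) + (16 - 12 + 12)²)² = (-8 + 16²)² = (-8 + 256)² = 248² = 61504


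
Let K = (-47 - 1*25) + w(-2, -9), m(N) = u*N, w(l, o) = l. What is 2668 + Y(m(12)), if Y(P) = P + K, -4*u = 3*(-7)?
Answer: 2657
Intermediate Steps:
u = 21/4 (u = -3*(-7)/4 = -¼*(-21) = 21/4 ≈ 5.2500)
m(N) = 21*N/4
K = -74 (K = (-47 - 1*25) - 2 = (-47 - 25) - 2 = -72 - 2 = -74)
Y(P) = -74 + P (Y(P) = P - 74 = -74 + P)
2668 + Y(m(12)) = 2668 + (-74 + (21/4)*12) = 2668 + (-74 + 63) = 2668 - 11 = 2657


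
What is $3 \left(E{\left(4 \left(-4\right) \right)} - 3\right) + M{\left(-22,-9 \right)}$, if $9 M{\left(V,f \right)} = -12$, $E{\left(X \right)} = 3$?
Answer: $- \frac{4}{3} \approx -1.3333$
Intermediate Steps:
$M{\left(V,f \right)} = - \frac{4}{3}$ ($M{\left(V,f \right)} = \frac{1}{9} \left(-12\right) = - \frac{4}{3}$)
$3 \left(E{\left(4 \left(-4\right) \right)} - 3\right) + M{\left(-22,-9 \right)} = 3 \left(3 - 3\right) - \frac{4}{3} = 3 \cdot 0 - \frac{4}{3} = 0 - \frac{4}{3} = - \frac{4}{3}$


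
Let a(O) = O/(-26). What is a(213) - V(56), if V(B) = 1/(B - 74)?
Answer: -952/117 ≈ -8.1367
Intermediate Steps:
V(B) = 1/(-74 + B)
a(O) = -O/26 (a(O) = O*(-1/26) = -O/26)
a(213) - V(56) = -1/26*213 - 1/(-74 + 56) = -213/26 - 1/(-18) = -213/26 - 1*(-1/18) = -213/26 + 1/18 = -952/117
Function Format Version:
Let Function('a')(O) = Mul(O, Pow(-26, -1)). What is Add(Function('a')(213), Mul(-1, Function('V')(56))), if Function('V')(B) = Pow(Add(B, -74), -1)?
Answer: Rational(-952, 117) ≈ -8.1367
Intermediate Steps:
Function('V')(B) = Pow(Add(-74, B), -1)
Function('a')(O) = Mul(Rational(-1, 26), O) (Function('a')(O) = Mul(O, Rational(-1, 26)) = Mul(Rational(-1, 26), O))
Add(Function('a')(213), Mul(-1, Function('V')(56))) = Add(Mul(Rational(-1, 26), 213), Mul(-1, Pow(Add(-74, 56), -1))) = Add(Rational(-213, 26), Mul(-1, Pow(-18, -1))) = Add(Rational(-213, 26), Mul(-1, Rational(-1, 18))) = Add(Rational(-213, 26), Rational(1, 18)) = Rational(-952, 117)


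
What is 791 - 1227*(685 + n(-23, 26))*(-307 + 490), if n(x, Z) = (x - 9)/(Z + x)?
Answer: -151414690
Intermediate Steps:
n(x, Z) = (-9 + x)/(Z + x)
791 - 1227*(685 + n(-23, 26))*(-307 + 490) = 791 - 1227*(685 + (-9 - 23)/(26 - 23))*(-307 + 490) = 791 - 1227*(685 - 32/3)*183 = 791 - 827407*183 = 791 - 1227*123403 = 791 - 151415481 = -151414690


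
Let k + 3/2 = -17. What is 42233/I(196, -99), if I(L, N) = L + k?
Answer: 84466/355 ≈ 237.93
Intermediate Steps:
k = -37/2 (k = -3/2 - 17 = -37/2 ≈ -18.500)
I(L, N) = -37/2 + L (I(L, N) = L - 37/2 = -37/2 + L)
42233/I(196, -99) = 42233/(-37/2 + 196) = 42233/(355/2) = 42233*(2/355) = 84466/355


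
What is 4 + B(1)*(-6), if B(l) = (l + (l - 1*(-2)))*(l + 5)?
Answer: -140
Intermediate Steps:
B(l) = (2 + 2*l)*(5 + l) (B(l) = (l + (l + 2))*(5 + l) = (l + (2 + l))*(5 + l) = (2 + 2*l)*(5 + l))
4 + B(1)*(-6) = 4 + (10 + 2*1² + 12*1)*(-6) = 4 + (10 + 2*1 + 12)*(-6) = 4 + (10 + 2 + 12)*(-6) = 4 + 24*(-6) = 4 - 144 = -140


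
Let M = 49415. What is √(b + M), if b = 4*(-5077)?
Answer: √29107 ≈ 170.61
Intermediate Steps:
b = -20308
√(b + M) = √(-20308 + 49415) = √29107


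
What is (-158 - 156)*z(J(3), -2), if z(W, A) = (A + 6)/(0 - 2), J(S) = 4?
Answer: 628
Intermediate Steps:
z(W, A) = -3 - A/2 (z(W, A) = (6 + A)/(-2) = (6 + A)*(-1/2) = -3 - A/2)
(-158 - 156)*z(J(3), -2) = (-158 - 156)*(-3 - 1/2*(-2)) = -314*(-3 + 1) = -314*(-2) = 628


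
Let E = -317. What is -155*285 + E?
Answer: -44492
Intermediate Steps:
-155*285 + E = -155*285 - 317 = -44175 - 317 = -44492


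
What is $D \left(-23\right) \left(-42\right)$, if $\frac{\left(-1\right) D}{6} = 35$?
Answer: $-202860$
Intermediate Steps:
$D = -210$ ($D = \left(-6\right) 35 = -210$)
$D \left(-23\right) \left(-42\right) = \left(-210\right) \left(-23\right) \left(-42\right) = 4830 \left(-42\right) = -202860$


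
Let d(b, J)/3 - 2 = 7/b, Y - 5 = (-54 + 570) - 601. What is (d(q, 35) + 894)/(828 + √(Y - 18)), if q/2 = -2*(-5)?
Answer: 3730347/3428410 - 126147*I*√2/13713640 ≈ 1.0881 - 0.013009*I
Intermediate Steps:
q = 20 (q = 2*(-2*(-5)) = 2*10 = 20)
Y = -80 (Y = 5 + ((-54 + 570) - 601) = 5 + (516 - 601) = 5 - 85 = -80)
d(b, J) = 6 + 21/b (d(b, J) = 6 + 3*(7/b) = 6 + 21/b)
(d(q, 35) + 894)/(828 + √(Y - 18)) = ((6 + 21/20) + 894)/(828 + √(-80 - 18)) = ((6 + 21*(1/20)) + 894)/(828 + √(-98)) = ((6 + 21/20) + 894)/(828 + 7*I*√2) = (141/20 + 894)/(828 + 7*I*√2) = 18021/(20*(828 + 7*I*√2))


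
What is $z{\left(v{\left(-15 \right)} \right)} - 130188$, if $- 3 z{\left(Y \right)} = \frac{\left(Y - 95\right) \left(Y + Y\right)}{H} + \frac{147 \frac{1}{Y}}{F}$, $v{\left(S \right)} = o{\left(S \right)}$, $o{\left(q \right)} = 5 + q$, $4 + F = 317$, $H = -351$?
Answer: $- \frac{143026234241}{1098630} \approx -1.3019 \cdot 10^{5}$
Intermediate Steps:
$F = 313$ ($F = -4 + 317 = 313$)
$v{\left(S \right)} = 5 + S$
$z{\left(Y \right)} = - \frac{49}{313 Y} + \frac{2 Y \left(-95 + Y\right)}{1053}$ ($z{\left(Y \right)} = - \frac{\frac{\left(Y - 95\right) \left(Y + Y\right)}{-351} + \frac{147 \frac{1}{Y}}{313}}{3} = - \frac{\left(-95 + Y\right) 2 Y \left(- \frac{1}{351}\right) + \frac{147}{Y} \frac{1}{313}}{3} = - \frac{2 Y \left(-95 + Y\right) \left(- \frac{1}{351}\right) + \frac{147}{313 Y}}{3} = - \frac{- \frac{2 Y \left(-95 + Y\right)}{351} + \frac{147}{313 Y}}{3} = - \frac{\frac{147}{313 Y} - \frac{2 Y \left(-95 + Y\right)}{351}}{3} = - \frac{49}{313 Y} + \frac{2 Y \left(-95 + Y\right)}{1053}$)
$z{\left(v{\left(-15 \right)} \right)} - 130188 = \frac{-51597 + 626 \left(5 - 15\right)^{2} \left(-95 + \left(5 - 15\right)\right)}{329589 \left(5 - 15\right)} - 130188 = \frac{-51597 + 626 \left(-10\right)^{2} \left(-95 - 10\right)}{329589 \left(-10\right)} - 130188 = \frac{1}{329589} \left(- \frac{1}{10}\right) \left(-51597 + 626 \cdot 100 \left(-105\right)\right) - 130188 = \frac{1}{329589} \left(- \frac{1}{10}\right) \left(-51597 - 6573000\right) - 130188 = \frac{1}{329589} \left(- \frac{1}{10}\right) \left(-6624597\right) - 130188 = \frac{2208199}{1098630} - 130188 = - \frac{143026234241}{1098630}$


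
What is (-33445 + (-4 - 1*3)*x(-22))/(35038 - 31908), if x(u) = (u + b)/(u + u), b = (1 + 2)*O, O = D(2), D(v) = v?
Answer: -367923/34430 ≈ -10.686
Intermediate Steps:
O = 2
b = 6 (b = (1 + 2)*2 = 3*2 = 6)
x(u) = (6 + u)/(2*u) (x(u) = (u + 6)/(u + u) = (6 + u)/((2*u)) = (6 + u)*(1/(2*u)) = (6 + u)/(2*u))
(-33445 + (-4 - 1*3)*x(-22))/(35038 - 31908) = (-33445 + (-4 - 1*3)*((1/2)*(6 - 22)/(-22)))/(35038 - 31908) = (-33445 + (-4 - 3)*((1/2)*(-1/22)*(-16)))/3130 = (-33445 - 7*4/11)*(1/3130) = (-33445 - 28/11)*(1/3130) = -367923/11*1/3130 = -367923/34430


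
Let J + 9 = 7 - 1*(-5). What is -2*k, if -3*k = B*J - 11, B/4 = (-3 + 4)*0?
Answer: -22/3 ≈ -7.3333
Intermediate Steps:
J = 3 (J = -9 + (7 - 1*(-5)) = -9 + (7 + 5) = -9 + 12 = 3)
B = 0 (B = 4*((-3 + 4)*0) = 4*(1*0) = 4*0 = 0)
k = 11/3 (k = -(0*3 - 11)/3 = -(0 - 11)/3 = -⅓*(-11) = 11/3 ≈ 3.6667)
-2*k = -2*11/3 = -22/3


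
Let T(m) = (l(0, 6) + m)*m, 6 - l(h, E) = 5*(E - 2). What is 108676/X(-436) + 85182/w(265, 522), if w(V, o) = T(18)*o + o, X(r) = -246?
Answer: -114451469/260391 ≈ -439.54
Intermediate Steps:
l(h, E) = 16 - 5*E (l(h, E) = 6 - 5*(E - 2) = 6 - 5*(-2 + E) = 6 - (-10 + 5*E) = 6 + (10 - 5*E) = 16 - 5*E)
T(m) = m*(-14 + m) (T(m) = ((16 - 5*6) + m)*m = ((16 - 30) + m)*m = (-14 + m)*m = m*(-14 + m))
w(V, o) = 73*o (w(V, o) = (18*(-14 + 18))*o + o = (18*4)*o + o = 72*o + o = 73*o)
108676/X(-436) + 85182/w(265, 522) = 108676/(-246) + 85182/((73*522)) = 108676*(-1/246) + 85182/38106 = -54338/123 + 85182*(1/38106) = -54338/123 + 14197/6351 = -114451469/260391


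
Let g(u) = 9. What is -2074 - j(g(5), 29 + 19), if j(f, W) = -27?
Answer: -2047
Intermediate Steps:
-2074 - j(g(5), 29 + 19) = -2074 - 1*(-27) = -2074 + 27 = -2047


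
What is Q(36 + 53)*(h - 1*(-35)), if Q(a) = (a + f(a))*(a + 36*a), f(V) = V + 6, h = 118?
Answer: 92704536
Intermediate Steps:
f(V) = 6 + V
Q(a) = 37*a*(6 + 2*a) (Q(a) = (a + (6 + a))*(a + 36*a) = (6 + 2*a)*(37*a) = 37*a*(6 + 2*a))
Q(36 + 53)*(h - 1*(-35)) = (74*(36 + 53)*(3 + (36 + 53)))*(118 - 1*(-35)) = (74*89*(3 + 89))*(118 + 35) = (74*89*92)*153 = 605912*153 = 92704536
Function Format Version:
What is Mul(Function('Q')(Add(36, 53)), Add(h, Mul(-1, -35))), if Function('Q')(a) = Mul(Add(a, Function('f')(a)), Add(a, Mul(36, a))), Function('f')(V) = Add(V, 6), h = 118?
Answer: 92704536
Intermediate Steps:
Function('f')(V) = Add(6, V)
Function('Q')(a) = Mul(37, a, Add(6, Mul(2, a))) (Function('Q')(a) = Mul(Add(a, Add(6, a)), Add(a, Mul(36, a))) = Mul(Add(6, Mul(2, a)), Mul(37, a)) = Mul(37, a, Add(6, Mul(2, a))))
Mul(Function('Q')(Add(36, 53)), Add(h, Mul(-1, -35))) = Mul(Mul(74, Add(36, 53), Add(3, Add(36, 53))), Add(118, Mul(-1, -35))) = Mul(Mul(74, 89, Add(3, 89)), Add(118, 35)) = Mul(Mul(74, 89, 92), 153) = Mul(605912, 153) = 92704536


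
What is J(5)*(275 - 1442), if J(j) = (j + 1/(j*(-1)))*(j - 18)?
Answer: 364104/5 ≈ 72821.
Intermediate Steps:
J(j) = (-18 + j)*(j - 1/j) (J(j) = (j + 1/(-j))*(-18 + j) = (j - 1/j)*(-18 + j) = (-18 + j)*(j - 1/j))
J(5)*(275 - 1442) = (-1 + 5**2 - 18*5 + 18/5)*(275 - 1442) = (-1 + 25 - 90 + 18*(1/5))*(-1167) = (-1 + 25 - 90 + 18/5)*(-1167) = -312/5*(-1167) = 364104/5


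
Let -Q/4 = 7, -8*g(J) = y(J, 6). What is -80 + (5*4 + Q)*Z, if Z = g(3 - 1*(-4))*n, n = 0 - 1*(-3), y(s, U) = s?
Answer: -59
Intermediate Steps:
g(J) = -J/8
Q = -28 (Q = -4*7 = -28)
n = 3 (n = 0 + 3 = 3)
Z = -21/8 (Z = -(3 - 1*(-4))/8*3 = -(3 + 4)/8*3 = -⅛*7*3 = -7/8*3 = -21/8 ≈ -2.6250)
-80 + (5*4 + Q)*Z = -80 + (5*4 - 28)*(-21/8) = -80 + (20 - 28)*(-21/8) = -80 - 8*(-21/8) = -80 + 21 = -59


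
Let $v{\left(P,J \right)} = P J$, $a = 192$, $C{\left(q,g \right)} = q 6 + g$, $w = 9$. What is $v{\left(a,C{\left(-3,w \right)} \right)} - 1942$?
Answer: $-3670$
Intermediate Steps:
$C{\left(q,g \right)} = g + 6 q$ ($C{\left(q,g \right)} = 6 q + g = g + 6 q$)
$v{\left(P,J \right)} = J P$
$v{\left(a,C{\left(-3,w \right)} \right)} - 1942 = \left(9 + 6 \left(-3\right)\right) 192 - 1942 = \left(9 - 18\right) 192 - 1942 = \left(-9\right) 192 - 1942 = -1728 - 1942 = -3670$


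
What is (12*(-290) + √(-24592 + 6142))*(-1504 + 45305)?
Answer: -152427480 + 657015*I*√82 ≈ -1.5243e+8 + 5.9495e+6*I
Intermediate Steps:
(12*(-290) + √(-24592 + 6142))*(-1504 + 45305) = (-3480 + √(-18450))*43801 = (-3480 + 15*I*√82)*43801 = -152427480 + 657015*I*√82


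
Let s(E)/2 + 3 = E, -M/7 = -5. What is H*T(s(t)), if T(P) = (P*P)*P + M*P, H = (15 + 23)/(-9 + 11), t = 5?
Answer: 3876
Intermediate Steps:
M = 35 (M = -7*(-5) = 35)
H = 19 (H = 38/2 = 38*(½) = 19)
s(E) = -6 + 2*E
T(P) = P³ + 35*P (T(P) = (P*P)*P + 35*P = P²*P + 35*P = P³ + 35*P)
H*T(s(t)) = 19*((-6 + 2*5)*(35 + (-6 + 2*5)²)) = 19*((-6 + 10)*(35 + (-6 + 10)²)) = 19*(4*(35 + 4²)) = 19*(4*(35 + 16)) = 19*(4*51) = 19*204 = 3876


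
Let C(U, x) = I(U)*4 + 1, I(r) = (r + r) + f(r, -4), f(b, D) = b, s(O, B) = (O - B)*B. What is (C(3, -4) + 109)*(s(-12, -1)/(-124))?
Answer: -803/62 ≈ -12.952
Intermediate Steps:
s(O, B) = B*(O - B)
I(r) = 3*r (I(r) = (r + r) + r = 2*r + r = 3*r)
C(U, x) = 1 + 12*U (C(U, x) = (3*U)*4 + 1 = 12*U + 1 = 1 + 12*U)
(C(3, -4) + 109)*(s(-12, -1)/(-124)) = ((1 + 12*3) + 109)*(-(-12 - 1*(-1))/(-124)) = ((1 + 36) + 109)*(-(-12 + 1)*(-1/124)) = (37 + 109)*(-1*(-11)*(-1/124)) = 146*(11*(-1/124)) = 146*(-11/124) = -803/62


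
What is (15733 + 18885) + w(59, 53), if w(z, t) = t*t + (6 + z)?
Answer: 37492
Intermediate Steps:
w(z, t) = 6 + z + t² (w(z, t) = t² + (6 + z) = 6 + z + t²)
(15733 + 18885) + w(59, 53) = (15733 + 18885) + (6 + 59 + 53²) = 34618 + (6 + 59 + 2809) = 34618 + 2874 = 37492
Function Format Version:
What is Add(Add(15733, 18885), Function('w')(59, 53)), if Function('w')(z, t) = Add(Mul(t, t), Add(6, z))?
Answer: 37492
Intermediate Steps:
Function('w')(z, t) = Add(6, z, Pow(t, 2)) (Function('w')(z, t) = Add(Pow(t, 2), Add(6, z)) = Add(6, z, Pow(t, 2)))
Add(Add(15733, 18885), Function('w')(59, 53)) = Add(Add(15733, 18885), Add(6, 59, Pow(53, 2))) = Add(34618, Add(6, 59, 2809)) = Add(34618, 2874) = 37492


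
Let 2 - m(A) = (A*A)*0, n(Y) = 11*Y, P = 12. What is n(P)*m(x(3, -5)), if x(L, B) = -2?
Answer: 264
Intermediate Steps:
m(A) = 2 (m(A) = 2 - A*A*0 = 2 - A²*0 = 2 - 1*0 = 2 + 0 = 2)
n(P)*m(x(3, -5)) = (11*12)*2 = 132*2 = 264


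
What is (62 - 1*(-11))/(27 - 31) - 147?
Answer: -661/4 ≈ -165.25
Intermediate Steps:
(62 - 1*(-11))/(27 - 31) - 147 = (62 + 11)/(-4) - 147 = -¼*73 - 147 = -73/4 - 147 = -661/4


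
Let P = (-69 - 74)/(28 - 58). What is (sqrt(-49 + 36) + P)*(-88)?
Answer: -6292/15 - 88*I*sqrt(13) ≈ -419.47 - 317.29*I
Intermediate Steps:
P = 143/30 (P = -143/(-30) = -143*(-1/30) = 143/30 ≈ 4.7667)
(sqrt(-49 + 36) + P)*(-88) = (sqrt(-49 + 36) + 143/30)*(-88) = (sqrt(-13) + 143/30)*(-88) = (I*sqrt(13) + 143/30)*(-88) = (143/30 + I*sqrt(13))*(-88) = -6292/15 - 88*I*sqrt(13)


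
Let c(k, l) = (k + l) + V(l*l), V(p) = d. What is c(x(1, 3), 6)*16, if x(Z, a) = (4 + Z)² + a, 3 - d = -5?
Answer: 672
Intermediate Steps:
d = 8 (d = 3 - 1*(-5) = 3 + 5 = 8)
V(p) = 8
x(Z, a) = a + (4 + Z)²
c(k, l) = 8 + k + l (c(k, l) = (k + l) + 8 = 8 + k + l)
c(x(1, 3), 6)*16 = (8 + (3 + (4 + 1)²) + 6)*16 = (8 + (3 + 5²) + 6)*16 = (8 + (3 + 25) + 6)*16 = (8 + 28 + 6)*16 = 42*16 = 672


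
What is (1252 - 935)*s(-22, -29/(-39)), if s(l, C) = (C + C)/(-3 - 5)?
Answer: -9193/156 ≈ -58.930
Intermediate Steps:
s(l, C) = -C/4 (s(l, C) = (2*C)/(-8) = (2*C)*(-⅛) = -C/4)
(1252 - 935)*s(-22, -29/(-39)) = (1252 - 935)*(-(-29)/(4*(-39))) = 317*(-(-29)*(-1)/(4*39)) = 317*(-¼*29/39) = 317*(-29/156) = -9193/156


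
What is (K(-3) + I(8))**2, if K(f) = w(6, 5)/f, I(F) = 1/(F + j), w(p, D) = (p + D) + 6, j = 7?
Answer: 784/25 ≈ 31.360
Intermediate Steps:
w(p, D) = 6 + D + p (w(p, D) = (D + p) + 6 = 6 + D + p)
I(F) = 1/(7 + F) (I(F) = 1/(F + 7) = 1/(7 + F))
K(f) = 17/f (K(f) = (6 + 5 + 6)/f = 17/f)
(K(-3) + I(8))**2 = (17/(-3) + 1/(7 + 8))**2 = (17*(-1/3) + 1/15)**2 = (-17/3 + 1/15)**2 = (-28/5)**2 = 784/25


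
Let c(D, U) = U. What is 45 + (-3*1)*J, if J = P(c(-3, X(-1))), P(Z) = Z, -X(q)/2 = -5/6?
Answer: 40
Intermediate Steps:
X(q) = 5/3 (X(q) = -(-10)/6 = -2*(-⅚) = 5/3)
J = 5/3 ≈ 1.6667
45 + (-3*1)*J = 45 - 3*1*(5/3) = 45 - 3*5/3 = 45 - 5 = 40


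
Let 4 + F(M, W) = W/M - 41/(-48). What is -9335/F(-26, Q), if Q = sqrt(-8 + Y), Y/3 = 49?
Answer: 2286910704/754661 - 27960192*sqrt(139)/754661 ≈ 2593.6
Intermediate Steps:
Y = 147 (Y = 3*49 = 147)
Q = sqrt(139) (Q = sqrt(-8 + 147) = sqrt(139) ≈ 11.790)
F(M, W) = -151/48 + W/M (F(M, W) = -4 + (W/M - 41/(-48)) = -4 + (W/M - 41*(-1/48)) = -4 + (W/M + 41/48) = -4 + (41/48 + W/M) = -151/48 + W/M)
-9335/F(-26, Q) = -9335/(-151/48 + sqrt(139)/(-26)) = -9335/(-151/48 + sqrt(139)*(-1/26)) = -9335/(-151/48 - sqrt(139)/26)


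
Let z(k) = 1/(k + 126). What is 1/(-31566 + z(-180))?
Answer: -54/1704565 ≈ -3.1680e-5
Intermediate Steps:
z(k) = 1/(126 + k)
1/(-31566 + z(-180)) = 1/(-31566 + 1/(126 - 180)) = 1/(-31566 + 1/(-54)) = 1/(-31566 - 1/54) = 1/(-1704565/54) = -54/1704565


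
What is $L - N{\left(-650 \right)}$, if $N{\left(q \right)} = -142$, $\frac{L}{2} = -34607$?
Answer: $-69072$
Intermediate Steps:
$L = -69214$ ($L = 2 \left(-34607\right) = -69214$)
$L - N{\left(-650 \right)} = -69214 - -142 = -69214 + 142 = -69072$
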